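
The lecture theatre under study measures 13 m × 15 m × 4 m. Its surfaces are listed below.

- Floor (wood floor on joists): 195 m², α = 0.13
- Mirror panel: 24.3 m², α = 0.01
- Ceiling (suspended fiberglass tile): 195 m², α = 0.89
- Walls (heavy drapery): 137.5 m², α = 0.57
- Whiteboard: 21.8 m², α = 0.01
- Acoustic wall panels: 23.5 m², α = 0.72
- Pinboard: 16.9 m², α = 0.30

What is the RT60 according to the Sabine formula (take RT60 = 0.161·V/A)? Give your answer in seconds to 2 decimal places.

Summing Sᵢαᵢ: 25.350 + 0.243 + 173.550 + 78.375 + 0.218 + 16.920 + 5.070 → A = 299.726 sabins.
Volume V = 13 × 15 × 4 = 780 m³.
T = 0.161 V/A = 0.161·780/299.726 = 0.42 s.

0.42 seconds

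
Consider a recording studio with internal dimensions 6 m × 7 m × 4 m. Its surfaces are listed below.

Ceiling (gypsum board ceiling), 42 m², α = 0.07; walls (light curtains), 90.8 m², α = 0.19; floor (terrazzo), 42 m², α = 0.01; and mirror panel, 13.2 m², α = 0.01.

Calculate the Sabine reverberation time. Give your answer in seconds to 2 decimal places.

Total absorption A = 42×0.07 + 90.8×0.19 + 42×0.01 + 13.2×0.01
  = 2.940 + 17.252 + 0.420 + 0.132 = 20.744 m² sabins.
V = 6·7·4 = 168 m³.
RT60 = 0.161 · V / A = 0.161 × 168 / 20.744 = 1.30 s.

1.30 s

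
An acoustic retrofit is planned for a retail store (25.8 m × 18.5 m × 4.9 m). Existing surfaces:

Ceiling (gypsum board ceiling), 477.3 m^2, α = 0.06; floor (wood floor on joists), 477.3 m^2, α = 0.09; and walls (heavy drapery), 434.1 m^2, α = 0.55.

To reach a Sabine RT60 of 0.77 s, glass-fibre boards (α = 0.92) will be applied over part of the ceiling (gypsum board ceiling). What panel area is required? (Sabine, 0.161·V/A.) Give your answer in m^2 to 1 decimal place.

Total absorption A₁ = 477.3×0.06 + 477.3×0.09 + 434.1×0.55
  = 28.638 + 42.957 + 238.755 = 310.350 m^2 sabins.
Required A₂ = 0.161·2338.77/0.77 = 489.016 sabins.
ΔA needed = 489.016 − 310.350 = 178.666 sabins.
Net gain per m^2: Δα = 0.92 − 0.06 = 0.86.
Area = ΔA/Δα = 178.666/0.86 = 207.8 m^2.

207.8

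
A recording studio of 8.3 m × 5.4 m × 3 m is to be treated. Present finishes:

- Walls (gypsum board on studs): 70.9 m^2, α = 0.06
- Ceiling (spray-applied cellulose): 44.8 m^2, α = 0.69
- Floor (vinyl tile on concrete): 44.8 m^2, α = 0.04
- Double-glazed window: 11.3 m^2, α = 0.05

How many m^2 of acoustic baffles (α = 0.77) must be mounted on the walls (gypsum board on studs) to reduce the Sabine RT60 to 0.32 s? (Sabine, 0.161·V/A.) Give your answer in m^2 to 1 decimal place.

42.4

A₁ = Σ Sᵢαᵢ = 70.9×0.06 + 44.8×0.69 + 44.8×0.04 + 11.3×0.05 = 37.523 sabins.
Required A₂ = 0.161·134.46/0.32 = 67.650 sabins.
Absorption to add: 67.650 − 37.523 = 30.127 sabins.
Net gain per m^2: Δα = 0.77 − 0.06 = 0.71.
Panel area = 30.127 / 0.71 = 42.4 m^2.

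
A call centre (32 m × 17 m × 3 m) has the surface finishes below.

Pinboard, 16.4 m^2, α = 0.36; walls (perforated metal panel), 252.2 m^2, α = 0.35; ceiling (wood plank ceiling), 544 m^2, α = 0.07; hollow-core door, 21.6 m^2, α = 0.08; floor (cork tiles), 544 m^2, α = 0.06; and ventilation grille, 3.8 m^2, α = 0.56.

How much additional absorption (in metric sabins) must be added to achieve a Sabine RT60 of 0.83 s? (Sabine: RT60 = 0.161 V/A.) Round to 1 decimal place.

Total absorption A₁ = 16.4*0.36 + 252.2*0.35 + 544*0.07 + 21.6*0.08 + 544*0.06 + 3.8*0.56
  = 5.904 + 88.270 + 38.080 + 1.728 + 32.640 + 2.128 = 168.750 m^2 sabins.
For T = 0.83 s, need A₂ = 0.161·V/T = 0.161·1632/0.83 = 316.569 sabins.
Additional absorption ΔA = 316.569 − 168.750 = 147.8 sabins.

147.8 sabins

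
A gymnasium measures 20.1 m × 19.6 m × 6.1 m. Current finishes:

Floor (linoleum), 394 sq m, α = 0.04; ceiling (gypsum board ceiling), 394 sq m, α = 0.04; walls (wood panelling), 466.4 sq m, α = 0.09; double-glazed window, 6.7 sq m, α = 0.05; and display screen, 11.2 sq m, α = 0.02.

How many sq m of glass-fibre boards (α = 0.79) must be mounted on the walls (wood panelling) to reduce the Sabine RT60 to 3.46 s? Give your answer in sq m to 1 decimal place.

A₁ = Σ Sᵢαᵢ = 394·0.04 + 394·0.04 + 466.4·0.09 + 6.7·0.05 + 11.2·0.02 = 74.055 sabins.
Required A₂ = 0.161·2403.156/3.46 = 111.823 sabins.
Absorption to add: 111.823 − 74.055 = 37.768 sabins.
Each sq m of panel replacing the walls (wood panelling) adds (0.79 − 0.09) = 0.70 sabins.
Panel area = 37.768 / 0.70 = 54.0 sq m.

54.0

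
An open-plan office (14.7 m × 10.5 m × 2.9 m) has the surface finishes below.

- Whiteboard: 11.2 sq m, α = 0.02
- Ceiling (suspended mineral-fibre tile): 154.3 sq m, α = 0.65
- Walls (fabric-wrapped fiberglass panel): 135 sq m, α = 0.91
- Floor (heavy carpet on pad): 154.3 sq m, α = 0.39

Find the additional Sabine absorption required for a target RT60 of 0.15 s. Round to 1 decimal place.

196.9 sabins

Total absorption A₁ = 11.2×0.02 + 154.3×0.65 + 135×0.91 + 154.3×0.39
  = 0.224 + 100.295 + 122.850 + 60.177 = 283.546 sq m sabins.
For T = 0.15 s, need A₂ = 0.161·V/T = 0.161·447.615/0.15 = 480.440 sabins.
Shortfall: 480.440 − 283.546 = 196.9 sabins.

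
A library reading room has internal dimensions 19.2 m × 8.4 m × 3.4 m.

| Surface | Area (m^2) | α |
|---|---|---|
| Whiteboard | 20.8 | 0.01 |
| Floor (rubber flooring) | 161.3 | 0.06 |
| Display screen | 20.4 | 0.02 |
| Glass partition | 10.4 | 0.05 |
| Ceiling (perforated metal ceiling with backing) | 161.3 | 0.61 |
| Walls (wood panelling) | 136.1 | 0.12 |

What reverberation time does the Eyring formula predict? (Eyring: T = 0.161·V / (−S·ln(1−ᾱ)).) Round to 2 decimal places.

Total surface area S = 20.8 + 161.3 + 20.4 + 10.4 + 161.3 + 136.1 = 510.3 m^2.
Σ(Sᵢαᵢ) = 20.8·0.01 + 161.3·0.06 + 20.4·0.02 + 10.4·0.05 + 161.3·0.61 + 136.1·0.12 = 125.539.
ᾱ = 125.539 / 510.3 = 0.2460.
Eyring denominator: −S ln(1−ᾱ) = 144.090.
V = 19.2 × 8.4 × 3.4 = 548.352 m³.
T = 0.161·V/[−S·ln(1−ᾱ)] = 0.161·548.352/144.090 = 0.61 s.

0.61 seconds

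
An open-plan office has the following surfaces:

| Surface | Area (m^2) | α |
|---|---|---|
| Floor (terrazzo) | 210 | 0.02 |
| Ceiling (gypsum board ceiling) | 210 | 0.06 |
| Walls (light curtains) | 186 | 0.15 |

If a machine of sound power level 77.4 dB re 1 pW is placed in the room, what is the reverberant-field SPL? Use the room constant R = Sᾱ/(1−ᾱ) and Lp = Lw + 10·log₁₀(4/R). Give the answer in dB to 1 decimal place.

A = 44.700 sabins; S = 606.0 m^2.
ᾱ = 44.700/606.0 = 0.0738; R = Sᾱ/(1−ᾱ) = 44.700/(1−0.0738) = 48.262 m^2.
Lp = 77.4 + 10·log₁₀(4/48.262) = 77.4 + (-10.82) = 66.6 dB.

66.6 dB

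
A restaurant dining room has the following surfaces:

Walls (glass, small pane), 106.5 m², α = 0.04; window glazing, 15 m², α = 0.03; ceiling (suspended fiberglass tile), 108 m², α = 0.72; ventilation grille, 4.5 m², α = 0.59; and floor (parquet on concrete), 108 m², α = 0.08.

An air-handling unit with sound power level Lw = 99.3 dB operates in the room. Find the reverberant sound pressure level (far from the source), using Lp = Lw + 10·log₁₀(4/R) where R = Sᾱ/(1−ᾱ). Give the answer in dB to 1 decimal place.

Σ(Sᵢαᵢ) = 106.5·0.04 + 15·0.03 + 108·0.72 + 4.5·0.59 + 108·0.08 = 93.765; total area S = 342.0 m².
ᾱ = 0.2742, so room constant R = A/(1−ᾱ) = 129.188 m².
Lp = 99.3 + 10·log₁₀(4/129.188) = 99.3 + (-15.09) = 84.2 dB.

84.2 dB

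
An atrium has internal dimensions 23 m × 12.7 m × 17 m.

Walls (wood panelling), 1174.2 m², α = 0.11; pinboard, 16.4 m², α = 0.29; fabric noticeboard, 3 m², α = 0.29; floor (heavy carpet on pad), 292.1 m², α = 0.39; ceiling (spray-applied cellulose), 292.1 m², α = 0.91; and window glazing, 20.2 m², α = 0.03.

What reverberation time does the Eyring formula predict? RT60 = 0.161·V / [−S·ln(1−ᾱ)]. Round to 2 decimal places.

1.32 s

S = Σ Sᵢ = 1798.0 m².
Σ(Sᵢαᵢ) = 1174.2·0.11 + 16.4·0.29 + 3·0.29 + 292.1·0.39 + 292.1·0.91 + 20.2·0.03 = 515.124.
Mean coefficient ᾱ = A/S = 0.2865.
Eyring denominator: −S ln(1−ᾱ) = 606.956.
V = 23 × 12.7 × 17 = 4965.7 m³.
T = 0.161·V/[−S·ln(1−ᾱ)] = 0.161·4965.7/606.956 = 1.32 s.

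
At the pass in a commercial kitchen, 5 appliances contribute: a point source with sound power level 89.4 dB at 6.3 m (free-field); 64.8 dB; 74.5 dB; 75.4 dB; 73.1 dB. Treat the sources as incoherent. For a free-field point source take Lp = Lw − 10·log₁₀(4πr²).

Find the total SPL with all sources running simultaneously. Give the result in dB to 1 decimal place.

Source at 6.3 m: Lp = 89.4 − 10·log₁₀(4π·6.3²) = 89.4 − 10·log₁₀(498.759) = 62.4 dB.
Sum in the linear (power) domain: Σ 10^(Lᵢ/10) = 10^(62.4/10) + 10^(64.8/10) + 10^(74.5/10) + 10^(75.4/10) + 10^(73.1/10) = 8.803e+07.
Combined level = 10 log₁₀(8.803e+07) = 79.4 dB.

79.4 dB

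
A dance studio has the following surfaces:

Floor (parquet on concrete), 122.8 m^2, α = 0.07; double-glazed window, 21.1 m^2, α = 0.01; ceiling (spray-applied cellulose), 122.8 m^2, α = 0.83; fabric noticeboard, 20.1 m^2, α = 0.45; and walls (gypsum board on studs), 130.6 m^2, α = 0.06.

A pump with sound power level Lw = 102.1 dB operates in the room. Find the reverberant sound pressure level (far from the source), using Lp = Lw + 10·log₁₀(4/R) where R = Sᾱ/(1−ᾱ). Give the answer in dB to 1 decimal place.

85.5 dB

Σ(Sᵢαᵢ) = 122.8×0.07 + 21.1×0.01 + 122.8×0.83 + 20.1×0.45 + 130.6×0.06 = 127.612; total area S = 417.4 m^2.
ᾱ = 127.612/417.4 = 0.3057; R = Sᾱ/(1−ᾱ) = 127.612/(1−0.3057) = 183.800 m^2.
Lp = Lw + 10 log₁₀(4/R) = 102.1 -16.62 = 85.5 dB.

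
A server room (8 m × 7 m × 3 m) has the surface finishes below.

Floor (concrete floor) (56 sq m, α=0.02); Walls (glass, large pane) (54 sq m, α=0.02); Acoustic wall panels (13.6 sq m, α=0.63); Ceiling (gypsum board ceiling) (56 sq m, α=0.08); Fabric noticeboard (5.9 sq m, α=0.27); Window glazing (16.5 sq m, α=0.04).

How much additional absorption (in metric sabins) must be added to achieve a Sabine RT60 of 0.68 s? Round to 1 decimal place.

Equivalent absorption area: A₁ = 56·0.02 + 54·0.02 + 13.6·0.63 + 56·0.08 + 5.9·0.27 + 16.5·0.04 = 17.501 sq m.
Target A₂ = 0.161·168/0.68 = 39.776 sabins (V = 168 m³).
Additional absorption ΔA = 39.776 − 17.501 = 22.3 sabins.

22.3 sabins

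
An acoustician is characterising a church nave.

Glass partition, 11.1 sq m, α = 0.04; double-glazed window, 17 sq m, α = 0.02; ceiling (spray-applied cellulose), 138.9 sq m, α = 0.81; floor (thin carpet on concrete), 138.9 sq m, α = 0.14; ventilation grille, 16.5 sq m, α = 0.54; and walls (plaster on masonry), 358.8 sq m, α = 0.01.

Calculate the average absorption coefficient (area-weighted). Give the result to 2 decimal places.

0.21

S = Σ Sᵢ = 11.1 + 17 + 138.9 + 138.9 + 16.5 + 358.8 = 681.2 sq m.
Σ(Sᵢαᵢ) = 11.1*0.04 + 17*0.02 + 138.9*0.81 + 138.9*0.14 + 16.5*0.54 + 358.8*0.01 = 145.237.
ᾱ = 145.237 / 681.2 = 0.21.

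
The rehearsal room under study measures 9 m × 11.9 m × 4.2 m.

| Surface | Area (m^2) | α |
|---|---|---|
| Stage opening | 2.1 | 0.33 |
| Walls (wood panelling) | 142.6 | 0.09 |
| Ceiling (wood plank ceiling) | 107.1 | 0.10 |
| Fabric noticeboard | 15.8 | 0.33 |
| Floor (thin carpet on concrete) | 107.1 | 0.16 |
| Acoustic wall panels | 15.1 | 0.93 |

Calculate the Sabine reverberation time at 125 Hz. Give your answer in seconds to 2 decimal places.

A = Σ Sᵢαᵢ = 2.1·0.33 + 142.6·0.09 + 107.1·0.10 + 15.8·0.33 + 107.1·0.16 + 15.1·0.93 = 60.630 sabins.
V = 9·11.9·4.2 = 449.82 m³.
RT60 = 0.161 · V / A = 0.161 × 449.82 / 60.630 = 1.19 s.

1.19 s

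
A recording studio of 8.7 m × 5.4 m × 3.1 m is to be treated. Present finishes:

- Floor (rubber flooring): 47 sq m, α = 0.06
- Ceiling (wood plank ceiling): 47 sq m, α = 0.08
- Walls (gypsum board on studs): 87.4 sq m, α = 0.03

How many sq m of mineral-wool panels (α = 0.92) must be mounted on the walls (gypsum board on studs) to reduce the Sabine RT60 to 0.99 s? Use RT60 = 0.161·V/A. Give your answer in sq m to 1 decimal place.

Summing Sᵢαᵢ: 2.820 + 3.760 + 2.622 → A₁ = 9.202 sabins.
V = 145.638 m³. Target absorption A₂ = 0.161 × 145.638 / 0.99 = 23.685 sabins.
Absorption to add: 23.685 − 9.202 = 14.483 sabins.
Each sq m of panel replacing the walls (gypsum board on studs) adds (0.92 − 0.03) = 0.89 sabins.
Area = ΔA/Δα = 14.483/0.89 = 16.3 sq m.

16.3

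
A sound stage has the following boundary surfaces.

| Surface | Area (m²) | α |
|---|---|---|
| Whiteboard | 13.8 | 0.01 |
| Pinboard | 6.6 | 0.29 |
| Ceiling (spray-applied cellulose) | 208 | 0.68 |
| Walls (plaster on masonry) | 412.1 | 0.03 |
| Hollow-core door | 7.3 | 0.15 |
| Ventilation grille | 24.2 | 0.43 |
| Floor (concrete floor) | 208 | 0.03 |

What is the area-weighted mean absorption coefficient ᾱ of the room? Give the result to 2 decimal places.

S = Σ Sᵢ = 13.8 + 6.6 + 208 + 412.1 + 7.3 + 24.2 + 208 = 880.0 m².
A = 13.8·0.01 + 6.6·0.29 + 208·0.68 + 412.1·0.03 + 7.3·0.15 + 24.2·0.43 + 208·0.03 = 173.596 sabins.
ᾱ = 173.596 / 880.0 = 0.20.

0.20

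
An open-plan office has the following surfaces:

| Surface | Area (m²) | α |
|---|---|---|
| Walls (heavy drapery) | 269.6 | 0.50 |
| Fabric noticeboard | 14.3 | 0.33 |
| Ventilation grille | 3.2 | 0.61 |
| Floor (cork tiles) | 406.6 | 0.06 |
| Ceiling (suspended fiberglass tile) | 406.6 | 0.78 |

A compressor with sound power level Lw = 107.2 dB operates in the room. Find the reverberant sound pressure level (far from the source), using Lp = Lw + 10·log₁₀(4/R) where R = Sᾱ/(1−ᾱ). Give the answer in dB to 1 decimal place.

A = 483.015 sabins; S = 1100.3 m².
ᾱ = 483.015/1100.3 = 0.4390; R = Sᾱ/(1−ᾱ) = 483.015/(1−0.4390) = 860.989 m².
Lp = Lw + 10 log₁₀(4/R) = 107.2 -23.33 = 83.9 dB.

83.9 dB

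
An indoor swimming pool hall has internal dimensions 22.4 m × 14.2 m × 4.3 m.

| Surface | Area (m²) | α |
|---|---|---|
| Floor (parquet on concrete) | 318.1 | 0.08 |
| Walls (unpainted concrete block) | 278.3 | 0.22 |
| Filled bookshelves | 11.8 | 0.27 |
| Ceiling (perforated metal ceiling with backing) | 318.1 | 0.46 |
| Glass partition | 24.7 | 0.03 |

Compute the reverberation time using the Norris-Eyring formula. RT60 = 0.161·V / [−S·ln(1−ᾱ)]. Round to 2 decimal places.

0.81 s

Total surface area S = 318.1 + 278.3 + 11.8 + 318.1 + 24.7 = 951.0 m².
Σ(Sᵢαᵢ) = 318.1×0.08 + 278.3×0.22 + 11.8×0.27 + 318.1×0.46 + 24.7×0.03 = 236.927.
Mean coefficient ᾱ = A/S = 0.2491.
−S·ln(1−ᾱ) = −951.0 × ln(1 − 0.2491) = 272.445.
V = 22.4 × 14.2 × 4.3 = 1367.744 m³.
T = 0.161·V/[−S·ln(1−ᾱ)] = 0.161·1367.744/272.445 = 0.81 s.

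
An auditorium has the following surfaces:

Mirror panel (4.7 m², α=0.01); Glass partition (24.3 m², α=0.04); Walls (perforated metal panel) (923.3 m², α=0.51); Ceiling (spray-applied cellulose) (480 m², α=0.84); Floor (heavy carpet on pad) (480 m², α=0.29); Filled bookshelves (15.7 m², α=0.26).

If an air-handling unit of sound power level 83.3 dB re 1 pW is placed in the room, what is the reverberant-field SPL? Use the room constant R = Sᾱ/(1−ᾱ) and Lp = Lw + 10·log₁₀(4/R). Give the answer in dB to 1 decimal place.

Σ(Sᵢαᵢ) = 4.7×0.01 + 24.3×0.04 + 923.3×0.51 + 480×0.84 + 480×0.29 + 15.7×0.26 = 1018.384; total area S = 1928.0 m².
ᾱ = 1018.384/1928.0 = 0.5282; R = Sᾱ/(1−ᾱ) = 1018.384/(1−0.5282) = 2158.508 m².
Lp = Lw + 10 log₁₀(4/R) = 83.3 -27.32 = 56.0 dB.

56.0 dB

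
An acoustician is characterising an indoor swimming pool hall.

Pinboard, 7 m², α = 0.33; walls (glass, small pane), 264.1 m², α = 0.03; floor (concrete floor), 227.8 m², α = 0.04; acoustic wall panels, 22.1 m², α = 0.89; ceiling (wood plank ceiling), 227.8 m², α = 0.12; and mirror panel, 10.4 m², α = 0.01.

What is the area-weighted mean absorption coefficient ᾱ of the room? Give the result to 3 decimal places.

S = Σ Sᵢ = 7 + 264.1 + 227.8 + 22.1 + 227.8 + 10.4 = 759.2 m².
Σ(Sᵢαᵢ) = 7·0.33 + 264.1·0.03 + 227.8·0.04 + 22.1·0.89 + 227.8·0.12 + 10.4·0.01 = 66.454.
ᾱ = 66.454 / 759.2 = 0.088.

0.088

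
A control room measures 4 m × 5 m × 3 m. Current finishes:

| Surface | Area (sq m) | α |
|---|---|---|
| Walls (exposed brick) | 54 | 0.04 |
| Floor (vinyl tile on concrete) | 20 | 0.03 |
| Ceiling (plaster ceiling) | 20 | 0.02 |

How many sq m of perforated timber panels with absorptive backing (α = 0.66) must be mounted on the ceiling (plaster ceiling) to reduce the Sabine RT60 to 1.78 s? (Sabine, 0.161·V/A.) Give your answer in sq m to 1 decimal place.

A₁ = Σ Sᵢαᵢ = 54·0.04 + 20·0.03 + 20·0.02 = 3.160 sabins.
Required A₂ = 0.161·60/1.78 = 5.427 sabins.
Absorption to add: 5.427 − 3.160 = 2.267 sabins.
Each sq m of panel replacing the ceiling (plaster ceiling) adds (0.66 − 0.02) = 0.64 sabins.
Area = ΔA/Δα = 2.267/0.64 = 3.5 sq m.

3.5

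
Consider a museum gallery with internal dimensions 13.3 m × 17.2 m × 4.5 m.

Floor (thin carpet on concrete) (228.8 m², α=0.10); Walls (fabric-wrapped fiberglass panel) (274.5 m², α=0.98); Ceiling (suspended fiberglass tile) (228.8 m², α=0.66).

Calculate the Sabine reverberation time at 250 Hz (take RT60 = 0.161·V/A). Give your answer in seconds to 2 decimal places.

A = Σ Sᵢαᵢ = 228.8×0.10 + 274.5×0.98 + 228.8×0.66 = 442.898 sabins.
V = 13.3·17.2·4.5 = 1029.42 m³.
Sabine: RT60 = 0.161 × 1029.42 / 442.898 = 0.37 s.

0.37 seconds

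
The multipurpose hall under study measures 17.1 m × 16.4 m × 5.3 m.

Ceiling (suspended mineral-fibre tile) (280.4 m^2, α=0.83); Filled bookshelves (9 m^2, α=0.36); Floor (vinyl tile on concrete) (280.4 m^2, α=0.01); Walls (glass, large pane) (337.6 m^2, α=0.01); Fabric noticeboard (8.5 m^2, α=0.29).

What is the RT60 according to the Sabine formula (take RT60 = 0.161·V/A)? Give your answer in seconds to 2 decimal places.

Summing Sᵢαᵢ: 232.732 + 3.240 + 2.804 + 3.376 + 2.465 → A = 244.617 sabins.
Room volume: 1486.332 m³.
Sabine: RT60 = 0.161 × 1486.332 / 244.617 = 0.98 s.

0.98 sec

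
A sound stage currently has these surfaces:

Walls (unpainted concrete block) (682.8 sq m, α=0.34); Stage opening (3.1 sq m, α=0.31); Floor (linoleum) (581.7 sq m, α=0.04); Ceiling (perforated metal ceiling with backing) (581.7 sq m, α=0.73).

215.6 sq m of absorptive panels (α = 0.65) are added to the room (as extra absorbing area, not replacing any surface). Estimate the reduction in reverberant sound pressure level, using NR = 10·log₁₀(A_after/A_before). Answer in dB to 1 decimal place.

Equivalent absorption area: A_before = 682.8×0.34 + 3.1×0.31 + 581.7×0.04 + 581.7×0.73 = 681.022 sq m.
Treatment contributes 215.6·0.65 = 140.140 sabins.
New total A_after = 821.162 sabins.
NR = 10·log₁₀(821.162/681.022) = 0.8 dB.

0.8 dB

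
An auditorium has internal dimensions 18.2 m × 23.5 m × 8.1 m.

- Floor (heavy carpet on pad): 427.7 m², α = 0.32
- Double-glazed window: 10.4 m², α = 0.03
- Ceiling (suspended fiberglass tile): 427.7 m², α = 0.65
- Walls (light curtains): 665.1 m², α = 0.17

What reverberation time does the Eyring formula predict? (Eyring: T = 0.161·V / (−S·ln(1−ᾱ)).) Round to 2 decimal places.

0.86 s

S = Σ Sᵢ = 1530.9 m².
Σ(Sᵢαᵢ) = 427.7·0.32 + 10.4·0.03 + 427.7·0.65 + 665.1·0.17 = 528.248.
ᾱ = 528.248 / 1530.9 = 0.3451.
−S·ln(1−ᾱ) = −1530.9 × ln(1 − 0.3451) = 647.988.
V = 18.2 × 23.5 × 8.1 = 3464.37 m³.
T = 0.161·V/[−S·ln(1−ᾱ)] = 0.161·3464.37/647.988 = 0.86 s.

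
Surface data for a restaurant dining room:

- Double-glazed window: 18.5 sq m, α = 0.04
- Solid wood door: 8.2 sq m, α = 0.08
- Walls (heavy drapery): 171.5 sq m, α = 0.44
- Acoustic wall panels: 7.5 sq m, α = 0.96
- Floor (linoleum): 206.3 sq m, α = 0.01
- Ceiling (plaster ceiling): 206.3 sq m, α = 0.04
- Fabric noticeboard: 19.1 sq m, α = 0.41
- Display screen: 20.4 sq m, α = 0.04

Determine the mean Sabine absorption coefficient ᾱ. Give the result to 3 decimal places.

0.157

S = Σ Sᵢ = 18.5 + 8.2 + 171.5 + 7.5 + 206.3 + 206.3 + 19.1 + 20.4 = 657.8 sq m.
Weighted sum Σ Sα = 103.018.
ᾱ = A/S = 0.157.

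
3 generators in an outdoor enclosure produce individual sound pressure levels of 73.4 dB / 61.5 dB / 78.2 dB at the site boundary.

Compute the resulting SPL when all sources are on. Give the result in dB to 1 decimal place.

Σ 10^(Lᵢ/10) = 8.936e+07.
Back to dB: 10·log₁₀ Σ = 79.5 dB.

79.5 dB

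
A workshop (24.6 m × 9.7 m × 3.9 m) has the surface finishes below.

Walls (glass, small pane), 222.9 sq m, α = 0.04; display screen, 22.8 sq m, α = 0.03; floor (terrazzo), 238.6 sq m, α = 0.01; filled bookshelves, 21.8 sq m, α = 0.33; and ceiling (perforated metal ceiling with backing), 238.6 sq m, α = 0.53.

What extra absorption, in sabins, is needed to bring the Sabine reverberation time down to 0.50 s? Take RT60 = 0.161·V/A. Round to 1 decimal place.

Equivalent absorption area: A₁ = 222.9×0.04 + 22.8×0.03 + 238.6×0.01 + 21.8×0.33 + 238.6×0.53 = 145.638 sq m.
Target A₂ = 0.161·930.618/0.50 = 299.659 sabins (V = 930.618 m³).
ΔA = A₂ − A₁ = 299.659 − 145.638 = 154.0 sabins.

154.0 sabins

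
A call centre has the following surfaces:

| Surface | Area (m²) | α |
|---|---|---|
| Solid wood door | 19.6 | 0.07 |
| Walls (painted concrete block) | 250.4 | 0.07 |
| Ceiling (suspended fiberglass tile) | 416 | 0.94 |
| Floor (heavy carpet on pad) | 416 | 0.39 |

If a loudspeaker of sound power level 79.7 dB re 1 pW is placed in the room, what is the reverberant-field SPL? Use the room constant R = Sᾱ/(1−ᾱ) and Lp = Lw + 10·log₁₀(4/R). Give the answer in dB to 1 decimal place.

A = 572.180 sabins; S = 1102.0 m².
ᾱ = 0.5192, so room constant R = A/(1−ᾱ) = 1190.058 m².
Lp = 79.7 + 10·log₁₀(4/1190.058) = 79.7 + (-24.74) = 55.0 dB.

55.0 dB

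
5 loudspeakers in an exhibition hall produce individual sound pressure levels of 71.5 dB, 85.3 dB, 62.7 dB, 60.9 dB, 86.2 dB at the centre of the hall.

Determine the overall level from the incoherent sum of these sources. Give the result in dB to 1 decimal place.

88.9 dB

Sum in the linear (power) domain: Σ 10^(Lᵢ/10) = 10^(71.5/10) + 10^(85.3/10) + 10^(62.7/10) + 10^(60.9/10) + 10^(86.2/10) = 7.729e+08.
Back to dB: 10·log₁₀ Σ = 88.9 dB.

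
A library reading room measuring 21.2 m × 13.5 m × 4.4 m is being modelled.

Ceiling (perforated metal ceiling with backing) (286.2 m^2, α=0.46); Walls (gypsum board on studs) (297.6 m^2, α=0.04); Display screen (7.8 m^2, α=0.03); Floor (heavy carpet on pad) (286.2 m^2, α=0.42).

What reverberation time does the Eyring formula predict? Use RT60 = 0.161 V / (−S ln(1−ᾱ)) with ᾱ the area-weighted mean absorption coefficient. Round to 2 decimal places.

0.65 s

Total surface area S = 286.2 + 297.6 + 7.8 + 286.2 = 877.8 m^2.
Absorption A = 286.2·0.46 + 297.6·0.04 + 7.8·0.03 + 286.2·0.42 = 263.994 sabins.
Mean coefficient ᾱ = A/S = 0.3007.
Eyring denominator: −S ln(1−ᾱ) = 313.968.
V = 21.2 × 13.5 × 4.4 = 1259.28 m³.
T = 0.161·V/[−S·ln(1−ᾱ)] = 0.161·1259.28/313.968 = 0.65 s.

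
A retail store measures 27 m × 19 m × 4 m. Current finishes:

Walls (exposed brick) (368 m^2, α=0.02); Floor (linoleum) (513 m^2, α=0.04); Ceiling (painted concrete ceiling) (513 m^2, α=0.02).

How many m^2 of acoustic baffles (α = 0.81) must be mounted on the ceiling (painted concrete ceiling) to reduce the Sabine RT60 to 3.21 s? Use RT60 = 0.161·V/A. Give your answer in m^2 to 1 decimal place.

82.0

Equivalent absorption area: A₁ = 368×0.02 + 513×0.04 + 513×0.02 = 38.140 m^2.
Required A₂ = 0.161·2052/3.21 = 102.920 sabins.
ΔA needed = 102.920 − 38.140 = 64.780 sabins.
Net gain per m^2: Δα = 0.81 − 0.02 = 0.79.
Area = ΔA/Δα = 64.780/0.79 = 82.0 m^2.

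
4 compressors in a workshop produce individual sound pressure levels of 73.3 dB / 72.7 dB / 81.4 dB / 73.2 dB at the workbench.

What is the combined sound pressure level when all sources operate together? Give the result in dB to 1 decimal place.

83.0 dB

Converting to relative power and adding: 10^(73.3/10) + 10^(72.7/10) + 10^(81.4/10) + 10^(73.2/10) = 1.989e+08.
Combined level = 10 log₁₀(1.989e+08) = 83.0 dB.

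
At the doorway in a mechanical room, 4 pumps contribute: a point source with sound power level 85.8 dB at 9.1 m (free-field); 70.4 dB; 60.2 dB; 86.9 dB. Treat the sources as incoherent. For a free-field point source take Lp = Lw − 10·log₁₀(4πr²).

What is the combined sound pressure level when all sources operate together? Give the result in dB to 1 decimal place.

87.0 dB

Source at 9.1 m: Lp = 85.8 − 10·log₁₀(4π·9.1²) = 85.8 − 10·log₁₀(1040.621) = 55.6 dB.
Sum in the linear (power) domain: Σ 10^(Lᵢ/10) = 10^(55.6/10) + 10^(70.4/10) + 10^(60.2/10) + 10^(86.9/10) = 5.022e+08.
Back to dB: 10·log₁₀ Σ = 87.0 dB.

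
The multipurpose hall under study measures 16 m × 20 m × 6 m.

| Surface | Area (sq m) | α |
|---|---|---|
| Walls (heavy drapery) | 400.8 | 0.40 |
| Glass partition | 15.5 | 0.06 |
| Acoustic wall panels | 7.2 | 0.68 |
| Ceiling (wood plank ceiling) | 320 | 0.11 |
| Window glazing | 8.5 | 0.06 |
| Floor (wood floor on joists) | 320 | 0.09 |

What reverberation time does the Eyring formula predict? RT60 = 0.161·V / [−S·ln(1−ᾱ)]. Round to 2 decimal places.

Total surface area S = 400.8 + 15.5 + 7.2 + 320 + 8.5 + 320 = 1072.0 sq m.
Σ(Sᵢαᵢ) = 400.8×0.40 + 15.5×0.06 + 7.2×0.68 + 320×0.11 + 8.5×0.06 + 320×0.09 = 230.656.
ᾱ = 230.656 / 1072.0 = 0.2152.
−S·ln(1−ᾱ) = −1072.0 × ln(1 − 0.2152) = 259.774.
V = 16 × 20 × 6 = 1920 m³.
T = 0.161·V/[−S·ln(1−ᾱ)] = 0.161·1920/259.774 = 1.19 s.

1.19 sec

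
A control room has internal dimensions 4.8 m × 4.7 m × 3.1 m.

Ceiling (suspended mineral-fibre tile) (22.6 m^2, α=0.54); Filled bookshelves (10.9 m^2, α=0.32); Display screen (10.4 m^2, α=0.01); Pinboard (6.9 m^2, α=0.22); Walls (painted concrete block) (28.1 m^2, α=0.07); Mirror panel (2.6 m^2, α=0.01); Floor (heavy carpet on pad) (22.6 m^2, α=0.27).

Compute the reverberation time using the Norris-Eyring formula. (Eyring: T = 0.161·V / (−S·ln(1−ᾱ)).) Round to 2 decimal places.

0.39 sec

S = Σ Sᵢ = 104.1 m^2.
Absorption A = 22.6·0.54 + 10.9·0.32 + 10.4·0.01 + 6.9·0.22 + 28.1·0.07 + 2.6·0.01 + 22.6·0.27 = 25.409 sabins.
ᾱ = 25.409 / 104.1 = 0.2441.
−S·ln(1−ᾱ) = −104.1 × ln(1 − 0.2441) = 29.132.
V = 4.8 × 4.7 × 3.1 = 69.936 m³.
RT60 = 0.161 × 69.936 / 29.132 = 0.39 s.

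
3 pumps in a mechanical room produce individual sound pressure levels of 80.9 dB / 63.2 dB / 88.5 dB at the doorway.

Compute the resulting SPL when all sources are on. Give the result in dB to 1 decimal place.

Converting to relative power and adding: 10^(80.9/10) + 10^(63.2/10) + 10^(88.5/10) = 8.331e+08.
Back to dB: 10·log₁₀ Σ = 89.2 dB.

89.2 dB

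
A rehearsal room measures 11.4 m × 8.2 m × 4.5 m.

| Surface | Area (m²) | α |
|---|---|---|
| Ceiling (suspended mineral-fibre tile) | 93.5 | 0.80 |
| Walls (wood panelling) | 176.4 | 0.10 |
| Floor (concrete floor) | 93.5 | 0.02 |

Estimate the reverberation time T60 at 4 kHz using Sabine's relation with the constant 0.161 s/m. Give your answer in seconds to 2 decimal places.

0.72 s

Equivalent absorption area: A = 93.5×0.80 + 176.4×0.10 + 93.5×0.02 = 94.310 m².
Volume V = 11.4 × 8.2 × 4.5 = 420.66 m³.
Sabine: RT60 = 0.161 × 420.66 / 94.310 = 0.72 s.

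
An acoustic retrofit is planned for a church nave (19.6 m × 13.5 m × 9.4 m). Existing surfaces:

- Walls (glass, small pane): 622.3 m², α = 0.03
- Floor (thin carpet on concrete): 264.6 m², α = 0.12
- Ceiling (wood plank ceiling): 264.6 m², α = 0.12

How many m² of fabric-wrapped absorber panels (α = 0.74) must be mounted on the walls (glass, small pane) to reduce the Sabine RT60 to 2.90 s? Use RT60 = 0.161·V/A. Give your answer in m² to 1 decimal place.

Summing Sᵢαᵢ: 18.669 + 31.752 + 31.752 → A₁ = 82.173 sabins.
V = 2487.24 m³. Target absorption A₂ = 0.161 × 2487.24 / 2.90 = 138.085 sabins.
Absorption to add: 138.085 − 82.173 = 55.912 sabins.
Net gain per m²: Δα = 0.74 − 0.03 = 0.71.
Area = ΔA/Δα = 55.912/0.71 = 78.7 m².

78.7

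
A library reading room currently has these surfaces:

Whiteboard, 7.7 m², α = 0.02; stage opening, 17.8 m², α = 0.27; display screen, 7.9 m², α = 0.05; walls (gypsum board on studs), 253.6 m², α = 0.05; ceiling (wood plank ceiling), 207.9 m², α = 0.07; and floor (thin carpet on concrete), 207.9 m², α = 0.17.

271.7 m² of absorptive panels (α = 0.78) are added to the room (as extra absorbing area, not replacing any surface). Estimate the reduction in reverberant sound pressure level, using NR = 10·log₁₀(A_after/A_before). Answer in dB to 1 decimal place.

Total absorption A_before = 7.7·0.02 + 17.8·0.27 + 7.9·0.05 + 253.6·0.05 + 207.9·0.07 + 207.9·0.17
  = 0.154 + 4.806 + 0.395 + 12.680 + 14.553 + 35.343 = 67.931 m² sabins.
Treatment contributes 271.7·0.78 = 211.926 sabins.
New total A_after = 279.857 sabins.
Reduction = 10 log₁₀(A_after/A_before) = 10 log₁₀(4.1197) = 6.1 dB.

6.1 dB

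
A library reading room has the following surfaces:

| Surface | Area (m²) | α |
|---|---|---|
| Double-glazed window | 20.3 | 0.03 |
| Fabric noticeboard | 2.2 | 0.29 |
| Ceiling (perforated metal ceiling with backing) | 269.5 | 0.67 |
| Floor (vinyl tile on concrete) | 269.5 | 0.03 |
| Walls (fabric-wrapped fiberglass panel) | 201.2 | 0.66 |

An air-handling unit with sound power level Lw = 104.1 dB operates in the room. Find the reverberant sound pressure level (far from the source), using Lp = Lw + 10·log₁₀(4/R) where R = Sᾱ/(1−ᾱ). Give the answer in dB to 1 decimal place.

A = 322.689 sabins; S = 762.7 m².
ᾱ = 0.4231, so room constant R = A/(1−ᾱ) = 559.350 m².
Lp = 104.1 + 10·log₁₀(4/559.350) = 104.1 + (-21.46) = 82.6 dB.

82.6 dB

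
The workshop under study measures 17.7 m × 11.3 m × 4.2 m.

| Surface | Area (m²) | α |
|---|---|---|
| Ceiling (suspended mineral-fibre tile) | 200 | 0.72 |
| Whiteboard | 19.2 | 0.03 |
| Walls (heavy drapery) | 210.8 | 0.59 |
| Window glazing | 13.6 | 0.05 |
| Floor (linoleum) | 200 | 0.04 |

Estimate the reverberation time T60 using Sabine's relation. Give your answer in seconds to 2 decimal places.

0.49 s

Total absorption A = 200×0.72 + 19.2×0.03 + 210.8×0.59 + 13.6×0.05 + 200×0.04
  = 144.000 + 0.576 + 124.372 + 0.680 + 8.000 = 277.628 m² sabins.
Room volume: 840.042 m³.
RT60 = 0.161 · V / A = 0.161 × 840.042 / 277.628 = 0.49 s.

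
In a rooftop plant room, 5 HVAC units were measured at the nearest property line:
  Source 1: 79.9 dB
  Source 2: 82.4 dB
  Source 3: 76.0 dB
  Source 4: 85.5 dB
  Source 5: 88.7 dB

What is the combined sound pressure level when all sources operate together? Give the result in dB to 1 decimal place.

Sum in the linear (power) domain: Σ 10^(Lᵢ/10) = 10^(79.9/10) + 10^(82.4/10) + 10^(76.0/10) + 10^(85.5/10) + 10^(88.7/10) = 1.407e+09.
Back to dB: 10·log₁₀ Σ = 91.5 dB.

91.5 dB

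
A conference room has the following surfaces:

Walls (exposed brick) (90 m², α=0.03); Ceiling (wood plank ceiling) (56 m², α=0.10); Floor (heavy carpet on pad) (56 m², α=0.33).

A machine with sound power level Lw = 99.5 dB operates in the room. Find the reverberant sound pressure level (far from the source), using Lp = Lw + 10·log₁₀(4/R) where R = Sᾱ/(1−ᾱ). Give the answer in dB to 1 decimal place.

90.6 dB

A = 26.780 sabins; S = 202.0 m².
ᾱ = 0.1326, so room constant R = A/(1−ᾱ) = 30.874 m².
Lp = 99.5 + 10·log₁₀(4/30.874) = 99.5 + (-8.88) = 90.6 dB.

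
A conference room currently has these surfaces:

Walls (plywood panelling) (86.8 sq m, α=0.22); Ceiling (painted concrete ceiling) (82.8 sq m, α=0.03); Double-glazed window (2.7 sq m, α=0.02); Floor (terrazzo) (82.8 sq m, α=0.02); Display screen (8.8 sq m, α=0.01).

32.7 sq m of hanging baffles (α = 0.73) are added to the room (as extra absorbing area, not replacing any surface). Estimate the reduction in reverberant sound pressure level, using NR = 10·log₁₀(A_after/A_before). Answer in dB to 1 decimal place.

3.1 dB

Total absorption A_before = 86.8·0.22 + 82.8·0.03 + 2.7·0.02 + 82.8·0.02 + 8.8·0.01
  = 19.096 + 2.484 + 0.054 + 1.656 + 0.088 = 23.378 sq m sabins.
Treatment contributes 32.7·0.73 = 23.871 sabins.
New total A_after = 47.249 sabins.
Reduction = 10 log₁₀(A_after/A_before) = 10 log₁₀(2.0211) = 3.1 dB.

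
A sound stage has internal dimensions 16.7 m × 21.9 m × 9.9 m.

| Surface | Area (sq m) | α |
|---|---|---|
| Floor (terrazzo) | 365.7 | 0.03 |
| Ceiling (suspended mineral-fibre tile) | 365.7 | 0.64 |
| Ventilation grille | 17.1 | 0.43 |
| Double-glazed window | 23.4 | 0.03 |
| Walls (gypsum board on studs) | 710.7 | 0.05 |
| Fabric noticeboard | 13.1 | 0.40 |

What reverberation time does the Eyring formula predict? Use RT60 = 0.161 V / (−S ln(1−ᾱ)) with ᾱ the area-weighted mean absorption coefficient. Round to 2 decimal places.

Total surface area S = 365.7 + 365.7 + 17.1 + 23.4 + 710.7 + 13.1 = 1495.7 sq m.
Absorption A = 365.7×0.03 + 365.7×0.64 + 17.1×0.43 + 23.4×0.03 + 710.7×0.05 + 13.1×0.40 = 293.849 sabins.
Mean coefficient ᾱ = A/S = 0.1965.
−S·ln(1−ᾱ) = −1495.7 × ln(1 − 0.1965) = 327.226.
V = 16.7 × 21.9 × 9.9 = 3620.727 m³.
RT60 = 0.161 × 3620.727 / 327.226 = 1.78 s.

1.78 s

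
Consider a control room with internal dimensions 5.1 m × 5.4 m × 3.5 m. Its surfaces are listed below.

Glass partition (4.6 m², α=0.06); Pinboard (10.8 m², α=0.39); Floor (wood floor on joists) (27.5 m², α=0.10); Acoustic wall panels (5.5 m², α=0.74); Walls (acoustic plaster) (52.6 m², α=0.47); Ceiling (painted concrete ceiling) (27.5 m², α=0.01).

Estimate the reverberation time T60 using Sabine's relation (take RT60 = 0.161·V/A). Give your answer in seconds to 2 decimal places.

A = Σ Sᵢαᵢ = 4.6·0.06 + 10.8·0.39 + 27.5·0.10 + 5.5·0.74 + 52.6·0.47 + 27.5·0.01 = 36.305 sabins.
V = 5.1·5.4·3.5 = 96.39 m³.
T = 0.161 V/A = 0.161·96.39/36.305 = 0.43 s.

0.43 s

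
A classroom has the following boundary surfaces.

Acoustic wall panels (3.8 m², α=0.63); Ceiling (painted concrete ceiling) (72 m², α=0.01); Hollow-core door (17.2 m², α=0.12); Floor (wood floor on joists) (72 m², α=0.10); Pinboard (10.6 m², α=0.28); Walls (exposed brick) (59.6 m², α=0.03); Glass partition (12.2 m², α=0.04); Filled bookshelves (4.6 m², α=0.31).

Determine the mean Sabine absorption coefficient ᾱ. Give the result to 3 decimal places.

0.076

S = Σ Sᵢ = 3.8 + 72 + 17.2 + 72 + 10.6 + 59.6 + 12.2 + 4.6 = 252.0 m².
A = 3.8×0.63 + 72×0.01 + 17.2×0.12 + 72×0.10 + 10.6×0.28 + 59.6×0.03 + 12.2×0.04 + 4.6×0.31 = 19.048 sabins.
ᾱ = A/S = 0.076.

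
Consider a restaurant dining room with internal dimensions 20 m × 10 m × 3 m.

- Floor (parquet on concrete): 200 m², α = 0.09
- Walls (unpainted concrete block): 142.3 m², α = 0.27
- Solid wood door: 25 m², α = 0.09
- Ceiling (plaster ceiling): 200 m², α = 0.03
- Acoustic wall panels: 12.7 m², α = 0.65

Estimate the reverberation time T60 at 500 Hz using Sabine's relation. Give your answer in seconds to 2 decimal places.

A = Σ Sᵢαᵢ = 200*0.09 + 142.3*0.27 + 25*0.09 + 200*0.03 + 12.7*0.65 = 72.926 sabins.
V = 20·10·3 = 600 m³.
T = 0.161 V/A = 0.161·600/72.926 = 1.32 s.

1.32 sec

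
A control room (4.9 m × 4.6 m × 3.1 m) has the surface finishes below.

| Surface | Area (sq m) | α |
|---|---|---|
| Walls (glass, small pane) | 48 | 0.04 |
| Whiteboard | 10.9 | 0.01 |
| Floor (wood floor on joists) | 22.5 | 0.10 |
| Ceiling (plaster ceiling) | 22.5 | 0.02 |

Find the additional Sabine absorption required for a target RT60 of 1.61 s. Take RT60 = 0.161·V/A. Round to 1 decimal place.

2.3 sabins

Equivalent absorption area: A₁ = 48*0.04 + 10.9*0.01 + 22.5*0.10 + 22.5*0.02 = 4.729 sq m.
For T = 1.61 s, need A₂ = 0.161·V/T = 0.161·69.874/1.61 = 6.987 sabins.
Shortfall: 6.987 − 4.729 = 2.3 sabins.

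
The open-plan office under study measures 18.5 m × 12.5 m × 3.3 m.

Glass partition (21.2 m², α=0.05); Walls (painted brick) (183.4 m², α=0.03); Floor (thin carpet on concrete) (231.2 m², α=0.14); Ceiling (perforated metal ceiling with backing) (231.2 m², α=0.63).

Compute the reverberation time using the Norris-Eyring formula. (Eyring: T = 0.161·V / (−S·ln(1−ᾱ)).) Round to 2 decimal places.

S = Σ Sᵢ = 667.0 m².
Σ(Sᵢαᵢ) = 21.2·0.05 + 183.4·0.03 + 231.2·0.14 + 231.2·0.63 = 184.586.
ᾱ = 184.586 / 667.0 = 0.2767.
Eyring denominator: −S ln(1−ᾱ) = 216.062.
V = 18.5 × 12.5 × 3.3 = 763.125 m³.
T = 0.161·V/[−S·ln(1−ᾱ)] = 0.161·763.125/216.062 = 0.57 s.

0.57 seconds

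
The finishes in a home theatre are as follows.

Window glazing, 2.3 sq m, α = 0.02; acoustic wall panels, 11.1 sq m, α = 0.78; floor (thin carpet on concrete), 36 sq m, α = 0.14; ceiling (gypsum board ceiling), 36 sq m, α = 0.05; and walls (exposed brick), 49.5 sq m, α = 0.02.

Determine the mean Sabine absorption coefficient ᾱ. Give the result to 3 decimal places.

S = Σ Sᵢ = 2.3 + 11.1 + 36 + 36 + 49.5 = 134.9 sq m.
Σ(Sᵢαᵢ) = 2.3·0.02 + 11.1·0.78 + 36·0.14 + 36·0.05 + 49.5·0.02 = 16.534.
ᾱ = 16.534 / 134.9 = 0.123.

0.123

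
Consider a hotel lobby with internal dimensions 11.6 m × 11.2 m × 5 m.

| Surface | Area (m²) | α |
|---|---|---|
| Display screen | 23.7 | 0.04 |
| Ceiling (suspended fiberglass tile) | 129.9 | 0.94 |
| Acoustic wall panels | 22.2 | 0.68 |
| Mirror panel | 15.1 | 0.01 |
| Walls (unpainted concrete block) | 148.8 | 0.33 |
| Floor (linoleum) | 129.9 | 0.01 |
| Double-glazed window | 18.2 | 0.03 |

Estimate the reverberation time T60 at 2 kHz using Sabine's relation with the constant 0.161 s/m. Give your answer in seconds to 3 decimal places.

A = Σ Sᵢαᵢ = 23.7×0.04 + 129.9×0.94 + 22.2×0.68 + 15.1×0.01 + 148.8×0.33 + 129.9×0.01 + 18.2×0.03 = 189.250 sabins.
Volume V = 11.6 × 11.2 × 5 = 649.6 m³.
Sabine: RT60 = 0.161 × 649.6 / 189.250 = 0.553 s.

0.553 s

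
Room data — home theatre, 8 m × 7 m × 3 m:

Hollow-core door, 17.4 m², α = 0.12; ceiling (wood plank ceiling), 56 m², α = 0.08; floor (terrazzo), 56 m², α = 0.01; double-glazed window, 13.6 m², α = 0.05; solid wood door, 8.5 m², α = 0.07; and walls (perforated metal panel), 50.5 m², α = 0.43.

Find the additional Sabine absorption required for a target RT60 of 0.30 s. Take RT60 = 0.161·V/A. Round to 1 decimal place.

Summing Sᵢαᵢ: 2.088 + 4.480 + 0.560 + 0.680 + 0.595 + 21.715 → A₁ = 30.118 sabins.
For T = 0.30 s, need A₂ = 0.161·V/T = 0.161·168/0.30 = 90.160 sabins.
Shortfall: 90.160 − 30.118 = 60.0 sabins.

60.0 sabins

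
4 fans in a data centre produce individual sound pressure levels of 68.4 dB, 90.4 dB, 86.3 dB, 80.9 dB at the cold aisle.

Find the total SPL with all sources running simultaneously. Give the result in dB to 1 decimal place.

Σ 10^(Lᵢ/10) = 1.653e+09.
L_total = 10·log₁₀(1.653e+09) = 92.2 dB.

92.2 dB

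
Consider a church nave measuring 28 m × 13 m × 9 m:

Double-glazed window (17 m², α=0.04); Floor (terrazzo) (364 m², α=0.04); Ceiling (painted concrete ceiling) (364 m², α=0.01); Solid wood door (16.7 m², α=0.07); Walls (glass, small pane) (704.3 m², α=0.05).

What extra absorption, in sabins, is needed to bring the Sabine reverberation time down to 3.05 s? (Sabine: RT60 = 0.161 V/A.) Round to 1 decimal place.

117.7 sabins

Total absorption A₁ = 17·0.04 + 364·0.04 + 364·0.01 + 16.7·0.07 + 704.3·0.05
  = 0.680 + 14.560 + 3.640 + 1.169 + 35.215 = 55.264 m² sabins.
For T = 3.05 s, need A₂ = 0.161·V/T = 0.161·3276/3.05 = 172.930 sabins.
ΔA = A₂ − A₁ = 172.930 − 55.264 = 117.7 sabins.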